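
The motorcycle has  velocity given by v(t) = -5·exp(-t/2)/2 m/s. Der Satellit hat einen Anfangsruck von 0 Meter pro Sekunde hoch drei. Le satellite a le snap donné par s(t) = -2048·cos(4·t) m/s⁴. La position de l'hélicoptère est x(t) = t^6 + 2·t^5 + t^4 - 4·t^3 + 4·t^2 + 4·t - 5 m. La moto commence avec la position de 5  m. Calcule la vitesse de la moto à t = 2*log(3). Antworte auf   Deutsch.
Aus der Gleichung für die Geschwindigkeit v(t) = -5·exp(-t/2)/2, setzen wir t = 2*log(3) ein und erhalten v = -5/6.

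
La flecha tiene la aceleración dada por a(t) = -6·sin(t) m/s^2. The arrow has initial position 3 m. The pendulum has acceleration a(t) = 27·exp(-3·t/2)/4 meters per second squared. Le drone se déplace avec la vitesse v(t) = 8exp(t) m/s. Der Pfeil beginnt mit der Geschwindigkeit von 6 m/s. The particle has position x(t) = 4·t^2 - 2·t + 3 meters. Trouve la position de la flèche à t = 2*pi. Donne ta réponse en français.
Pour résoudre ceci, nous devons prendre 2 intégrales de notre équation de l'accélération a(t) = -6·sin(t). L'intégrale de l'accélération est la vitesse. En utilisant v(0) = 6, nous obtenons v(t) = 6·cos(t). La primitive de la vitesse, avec x(0) = 3, donne la position: x(t) = 6·sin(t) + 3. Nous avons la position x(t) = 6·sin(t) + 3. En substituant t = 2*pi: x(2*pi) = 3.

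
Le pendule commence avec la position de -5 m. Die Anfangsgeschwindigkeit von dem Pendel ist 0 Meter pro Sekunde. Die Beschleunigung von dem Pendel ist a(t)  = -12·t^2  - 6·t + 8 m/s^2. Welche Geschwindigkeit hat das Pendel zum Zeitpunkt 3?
Wir müssen die Stammfunktion unserer Gleichung für die Beschleunigung a(t) = -12·t^2 - 6·t + 8 1-mal finden. Mit ∫a(t)dt und Anwendung von v(0) = 0, finden wir v(t) = t·(-4·t^2 - 3·t + 8). Aus der Gleichung für die Geschwindigkeit v(t) = t·(-4·t^2 - 3·t + 8), setzen wir t = 3 ein und erhalten v = -111.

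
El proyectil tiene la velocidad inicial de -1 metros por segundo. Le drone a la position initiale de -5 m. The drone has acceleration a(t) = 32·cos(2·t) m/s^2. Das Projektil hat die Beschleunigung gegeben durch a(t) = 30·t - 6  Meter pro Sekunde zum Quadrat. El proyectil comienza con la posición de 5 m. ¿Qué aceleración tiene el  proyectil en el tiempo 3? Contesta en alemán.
Aus der Gleichung für die Beschleunigung a(t) = 30·t - 6, setzen wir t = 3 ein und erhalten a = 84.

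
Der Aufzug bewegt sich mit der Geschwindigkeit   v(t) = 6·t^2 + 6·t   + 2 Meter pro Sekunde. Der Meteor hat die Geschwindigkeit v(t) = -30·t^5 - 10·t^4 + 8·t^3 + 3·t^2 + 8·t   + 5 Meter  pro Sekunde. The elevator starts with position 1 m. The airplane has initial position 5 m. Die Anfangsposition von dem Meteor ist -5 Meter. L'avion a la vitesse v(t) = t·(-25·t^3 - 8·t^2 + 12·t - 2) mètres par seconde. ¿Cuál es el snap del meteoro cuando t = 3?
Para resolver esto, necesitamos tomar 3 derivadas de nuestra ecuación de la velocidad v(t) = -30·t^5 - 10·t^4 + 8·t^3 + 3·t^2 + 8·t + 5. Derivando la velocidad, obtenemos la aceleración: a(t) = -150·t^4 - 40·t^3 + 24·t^2 + 6·t + 8. La derivada de la aceleración da la sacudida: j(t) = -600·t^3 - 120·t^2 + 48·t + 6. Derivando la sacudida, obtenemos el snap: s(t) = -1800·t^2 - 240·t + 48. Usando s(t) = -1800·t^2 - 240·t + 48 y sustituyendo t = 3, encontramos s = -16872.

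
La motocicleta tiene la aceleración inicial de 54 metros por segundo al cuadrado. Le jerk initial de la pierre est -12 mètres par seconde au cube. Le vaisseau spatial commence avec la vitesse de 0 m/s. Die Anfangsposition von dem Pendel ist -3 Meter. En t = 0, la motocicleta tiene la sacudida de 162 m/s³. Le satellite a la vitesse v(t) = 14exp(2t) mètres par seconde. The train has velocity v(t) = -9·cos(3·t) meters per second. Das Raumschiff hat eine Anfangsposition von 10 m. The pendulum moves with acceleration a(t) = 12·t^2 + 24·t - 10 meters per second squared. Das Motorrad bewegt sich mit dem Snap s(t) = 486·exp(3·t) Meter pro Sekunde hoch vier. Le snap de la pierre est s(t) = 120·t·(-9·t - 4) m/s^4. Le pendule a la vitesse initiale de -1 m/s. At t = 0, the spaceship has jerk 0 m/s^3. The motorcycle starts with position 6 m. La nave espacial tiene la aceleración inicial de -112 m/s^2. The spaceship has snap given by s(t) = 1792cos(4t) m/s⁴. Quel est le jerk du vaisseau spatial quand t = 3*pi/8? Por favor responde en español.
Partiendo del snap s(t) = 1792·cos(4·t), tomamos 1 integral. La integral del snap, con j(0) = 0, da la sacudida: j(t) = 448·sin(4·t). Tenemos la sacudida j(t) = 448·sin(4·t). Sustituyendo t = 3*pi/8: j(3*pi/8) = -448.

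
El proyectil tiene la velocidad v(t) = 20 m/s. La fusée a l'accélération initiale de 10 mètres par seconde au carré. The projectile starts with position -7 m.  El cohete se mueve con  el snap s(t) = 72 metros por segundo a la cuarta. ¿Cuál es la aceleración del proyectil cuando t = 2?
Partiendo de la velocidad v(t) = 20, tomamos 1 derivada. La derivada de la velocidad da la aceleración: a(t) = 0. De la ecuación de la aceleración a(t) = 0, sustituimos t = 2 para obtener a = 0.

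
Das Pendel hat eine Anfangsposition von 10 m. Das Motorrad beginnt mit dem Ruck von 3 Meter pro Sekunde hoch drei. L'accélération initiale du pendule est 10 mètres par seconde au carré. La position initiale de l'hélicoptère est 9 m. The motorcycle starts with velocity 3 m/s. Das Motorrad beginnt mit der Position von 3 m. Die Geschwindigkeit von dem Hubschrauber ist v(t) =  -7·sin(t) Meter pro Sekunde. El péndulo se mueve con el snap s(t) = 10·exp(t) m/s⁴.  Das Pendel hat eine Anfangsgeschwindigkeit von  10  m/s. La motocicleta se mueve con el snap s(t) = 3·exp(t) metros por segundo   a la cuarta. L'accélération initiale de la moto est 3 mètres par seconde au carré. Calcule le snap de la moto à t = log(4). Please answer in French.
Nous avons le snap s(t) = 3·exp(t). En substituant t = log(4): s(log(4)) = 12.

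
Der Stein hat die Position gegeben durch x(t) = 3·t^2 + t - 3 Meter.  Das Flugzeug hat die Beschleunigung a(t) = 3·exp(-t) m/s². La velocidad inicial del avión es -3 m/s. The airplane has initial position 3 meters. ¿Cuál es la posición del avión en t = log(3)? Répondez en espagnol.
Necesitamos integrar nuestra ecuación de la aceleración a(t) = 3·exp(-t) 2 veces. Tomando ∫a(t)dt y aplicando v(0) = -3, encontramos v(t) = -3·exp(-t). Integrando la velocidad y usando la condición inicial x(0) = 3, obtenemos x(t) = 3·exp(-t). Tenemos la posición x(t) = 3·exp(-t). Sustituyendo t = log(3): x(log(3)) = 1.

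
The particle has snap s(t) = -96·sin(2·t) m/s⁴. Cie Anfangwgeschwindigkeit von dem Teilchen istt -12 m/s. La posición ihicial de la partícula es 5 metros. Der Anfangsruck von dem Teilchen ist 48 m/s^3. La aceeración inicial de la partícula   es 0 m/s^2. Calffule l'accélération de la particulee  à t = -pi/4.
Nous devons trouver l'intégrale de notre équation du snap s(t) = -96·sin(2·t) 2 fois. La primitive du snap est le jerk. En utilisant j(0) = 48, nous obtenons j(t) = 48·cos(2·t). En intégrant le jerk et en utilisant la condition initiale a(0) = 0, nous obtenons a(t) = 24·sin(2·t). Nous avons l'accélération a(t) = 24·sin(2·t). En substituant t = -pi/4: a(-pi/4) = -24.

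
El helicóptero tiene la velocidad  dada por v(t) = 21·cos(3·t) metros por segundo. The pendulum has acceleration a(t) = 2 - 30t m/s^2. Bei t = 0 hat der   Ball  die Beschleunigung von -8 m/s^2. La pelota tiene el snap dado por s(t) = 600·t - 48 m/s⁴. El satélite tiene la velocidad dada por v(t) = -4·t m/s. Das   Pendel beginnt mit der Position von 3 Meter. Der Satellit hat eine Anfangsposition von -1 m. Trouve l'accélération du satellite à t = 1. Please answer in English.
Starting from velocity v(t) = -4·t, we take 1 derivative. The derivative of velocity gives acceleration: a(t) = -4. We have acceleration a(t) = -4. Substituting t = 1: a(1) = -4.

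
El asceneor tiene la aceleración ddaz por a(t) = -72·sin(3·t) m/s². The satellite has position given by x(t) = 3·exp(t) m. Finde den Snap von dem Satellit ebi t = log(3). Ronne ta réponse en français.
Pour résoudre ceci, nous devons prendre 4 dérivées de notre équation de la position x(t) = 3·exp(t). La dérivée de la position donne la vitesse: v(t) = 3·exp(t). En dérivant la vitesse, nous obtenons l'accélération: a(t) = 3·exp(t). La dérivée de l'accélération donne le jerk: j(t) = 3·exp(t). En prenant d/dt de j(t), nous trouvons s(t) = 3·exp(t). Nous avons le snap s(t) = 3·exp(t). En substituant t = log(3): s(log(3)) = 9.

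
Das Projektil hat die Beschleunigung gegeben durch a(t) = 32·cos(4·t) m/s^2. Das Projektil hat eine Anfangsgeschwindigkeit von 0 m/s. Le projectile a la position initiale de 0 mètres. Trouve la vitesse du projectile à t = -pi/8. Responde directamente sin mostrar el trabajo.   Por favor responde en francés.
v(-pi/8) = -8.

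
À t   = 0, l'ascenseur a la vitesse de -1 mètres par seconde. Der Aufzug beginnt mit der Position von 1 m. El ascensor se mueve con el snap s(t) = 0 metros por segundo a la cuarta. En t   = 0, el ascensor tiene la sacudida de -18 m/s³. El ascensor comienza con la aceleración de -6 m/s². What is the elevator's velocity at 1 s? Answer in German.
Um dies zu lösen, müssen wir 3 Integrale unserer Gleichung für den Snap s(t) = 0 finden. Das Integral von dem Snap, mit j(0) = -18, ergibt den Ruck: j(t) = -18. Durch Integration von dem Ruck und Verwendung der Anfangsbedingung a(0) = -6, erhalten wir a(t) = -18·t - 6. Das Integral von der Beschleunigung, mit v(0) = -1, ergibt die Geschwindigkeit: v(t) = -9·t^2 - 6·t - 1. Wir haben die Geschwindigkeit v(t) = -9·t^2 - 6·t - 1. Durch Einsetzen von t = 1: v(1) = -16.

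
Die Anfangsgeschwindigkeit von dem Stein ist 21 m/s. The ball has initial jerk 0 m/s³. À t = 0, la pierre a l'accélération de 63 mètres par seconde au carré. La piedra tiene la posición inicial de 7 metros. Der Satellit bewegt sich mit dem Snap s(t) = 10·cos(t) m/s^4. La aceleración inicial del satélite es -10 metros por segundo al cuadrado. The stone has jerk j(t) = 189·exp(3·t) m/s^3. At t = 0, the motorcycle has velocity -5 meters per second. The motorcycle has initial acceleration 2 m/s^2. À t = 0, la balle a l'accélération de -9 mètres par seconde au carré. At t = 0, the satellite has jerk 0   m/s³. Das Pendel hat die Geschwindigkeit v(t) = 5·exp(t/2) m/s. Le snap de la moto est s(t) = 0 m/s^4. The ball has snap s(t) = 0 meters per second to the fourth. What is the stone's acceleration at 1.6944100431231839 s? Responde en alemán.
Wir müssen unsere Gleichung für den Ruck j(t) = 189·exp(3·t) 1-mal integrieren. Das Integral von dem Ruck ist die Beschleunigung. Mit a(0) = 63 erhalten wir a(t) = 63·exp(3·t). Wir haben die Beschleunigung a(t) = 63·exp(3·t). Durch Einsetzen von t = 1.6944100431231839: a(1.6944100431231839) = 10161.5356438683.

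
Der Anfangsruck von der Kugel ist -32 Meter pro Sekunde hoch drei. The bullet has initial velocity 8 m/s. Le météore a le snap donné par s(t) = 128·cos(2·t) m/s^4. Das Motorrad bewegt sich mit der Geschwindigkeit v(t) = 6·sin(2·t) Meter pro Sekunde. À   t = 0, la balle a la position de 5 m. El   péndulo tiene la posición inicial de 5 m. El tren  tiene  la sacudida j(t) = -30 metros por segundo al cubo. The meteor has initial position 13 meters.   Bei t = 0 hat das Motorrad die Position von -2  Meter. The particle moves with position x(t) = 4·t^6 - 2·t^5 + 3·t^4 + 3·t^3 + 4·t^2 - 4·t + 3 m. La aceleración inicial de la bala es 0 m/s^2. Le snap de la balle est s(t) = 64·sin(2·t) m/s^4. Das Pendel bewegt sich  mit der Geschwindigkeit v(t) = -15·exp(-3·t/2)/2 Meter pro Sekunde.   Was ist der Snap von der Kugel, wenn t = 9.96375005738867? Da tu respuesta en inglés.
From the given snap equation s(t) = 64·sin(2·t), we substitute t = 9.96375005738867 to get s = 56.3831669633792.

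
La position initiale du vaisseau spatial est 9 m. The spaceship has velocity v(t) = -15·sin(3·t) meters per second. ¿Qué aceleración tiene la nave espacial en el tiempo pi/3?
Partiendo de la velocidad v(t) = -15·sin(3·t), tomamos 1 derivada. Tomando d/dt de v(t), encontramos a(t) = -45·cos(3·t). Usando a(t) = -45·cos(3·t) y sustituyendo t = pi/3, encontramos a = 45.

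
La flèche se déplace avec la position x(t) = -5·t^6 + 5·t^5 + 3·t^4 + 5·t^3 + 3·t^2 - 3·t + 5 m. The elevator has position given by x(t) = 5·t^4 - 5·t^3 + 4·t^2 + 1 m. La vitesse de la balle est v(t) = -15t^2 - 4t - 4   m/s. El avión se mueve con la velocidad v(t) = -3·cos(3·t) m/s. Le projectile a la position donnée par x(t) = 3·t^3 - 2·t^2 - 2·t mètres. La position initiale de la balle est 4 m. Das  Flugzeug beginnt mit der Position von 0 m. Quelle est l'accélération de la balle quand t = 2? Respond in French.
Nous devons dériver notre équation de la vitesse v(t) = -15·t^2 - 4·t - 4 1 fois. La dérivée de la vitesse donne l'accélération: a(t) = -30·t - 4. Nous avons l'accélération a(t) = -30·t - 4. En substituant t = 2: a(2) = -64.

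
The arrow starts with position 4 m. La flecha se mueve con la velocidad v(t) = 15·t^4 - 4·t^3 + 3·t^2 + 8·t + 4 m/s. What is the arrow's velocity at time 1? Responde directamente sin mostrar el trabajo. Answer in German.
Die Antwort ist 26.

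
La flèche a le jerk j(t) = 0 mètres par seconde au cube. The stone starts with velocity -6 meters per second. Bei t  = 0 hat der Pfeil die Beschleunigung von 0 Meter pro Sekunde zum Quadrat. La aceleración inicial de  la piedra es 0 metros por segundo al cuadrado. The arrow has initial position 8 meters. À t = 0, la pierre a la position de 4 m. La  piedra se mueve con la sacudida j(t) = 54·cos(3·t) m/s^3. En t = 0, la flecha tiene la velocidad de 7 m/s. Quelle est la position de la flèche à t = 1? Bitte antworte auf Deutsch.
Ausgehend von dem Ruck j(t) = 0, nehmen wir 3 Integrale. Die Stammfunktion von dem Ruck, mit a(0) = 0, ergibt die Beschleunigung: a(t) = 0. Mit ∫a(t)dt und Anwendung von v(0) = 7, finden wir v(t) = 7. Die Stammfunktion von der Geschwindigkeit, mit x(0) = 8, ergibt die Position: x(t) = 7·t + 8. Aus der Gleichung für die Position x(t) = 7·t + 8, setzen wir t = 1 ein und erhalten x = 15.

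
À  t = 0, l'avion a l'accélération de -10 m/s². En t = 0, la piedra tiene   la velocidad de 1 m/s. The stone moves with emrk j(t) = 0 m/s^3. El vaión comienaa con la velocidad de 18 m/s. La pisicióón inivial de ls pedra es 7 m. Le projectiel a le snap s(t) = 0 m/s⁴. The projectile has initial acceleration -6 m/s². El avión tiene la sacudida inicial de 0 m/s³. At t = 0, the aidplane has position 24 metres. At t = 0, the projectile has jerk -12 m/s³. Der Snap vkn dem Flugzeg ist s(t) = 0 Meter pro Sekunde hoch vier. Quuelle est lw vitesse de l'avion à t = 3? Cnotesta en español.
Para resolver esto, necesitamos tomar 3 antiderivadas de nuestra ecuación del snap s(t) = 0. La antiderivada del snap es la sacudida. Usando j(0) = 0, obtenemos j(t) = 0. Tomando ∫j(t)dt y aplicando a(0) = -10, encontramos a(t) = -10. Tomando ∫a(t)dt y aplicando v(0) = 18, encontramos v(t) = 18 - 10·t. Usando v(t) = 18 - 10·t y sustituyendo t = 3, encontramos v = -12.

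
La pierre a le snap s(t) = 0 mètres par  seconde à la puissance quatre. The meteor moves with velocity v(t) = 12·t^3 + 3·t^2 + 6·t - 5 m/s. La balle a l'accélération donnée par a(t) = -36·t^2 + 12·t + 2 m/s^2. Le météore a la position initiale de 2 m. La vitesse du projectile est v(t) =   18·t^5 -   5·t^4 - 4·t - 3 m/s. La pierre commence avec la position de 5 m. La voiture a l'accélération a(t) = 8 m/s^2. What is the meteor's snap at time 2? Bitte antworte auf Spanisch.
Para resolver esto, necesitamos tomar 3 derivadas de nuestra ecuación de la velocidad v(t) = 12·t^3 + 3·t^2 + 6·t - 5. Derivando la velocidad, obtenemos la aceleración: a(t) = 36·t^2 + 6·t + 6. Derivando la aceleración, obtenemos la sacudida: j(t) = 72·t + 6. Derivando la sacudida, obtenemos el snap: s(t) = 72. Usando s(t) = 72 y sustituyendo t = 2, encontramos s = 72.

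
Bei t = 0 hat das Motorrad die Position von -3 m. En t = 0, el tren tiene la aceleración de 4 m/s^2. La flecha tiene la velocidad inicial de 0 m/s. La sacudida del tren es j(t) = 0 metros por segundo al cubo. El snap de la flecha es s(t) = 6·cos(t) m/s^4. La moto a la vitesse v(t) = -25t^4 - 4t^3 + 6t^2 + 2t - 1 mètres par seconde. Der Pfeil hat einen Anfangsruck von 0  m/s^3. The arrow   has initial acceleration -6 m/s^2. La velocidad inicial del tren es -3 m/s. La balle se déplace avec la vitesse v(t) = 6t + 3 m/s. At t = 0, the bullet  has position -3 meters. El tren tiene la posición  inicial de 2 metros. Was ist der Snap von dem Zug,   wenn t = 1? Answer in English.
We must differentiate our jerk equation j(t) = 0 1 time. The derivative of jerk gives snap: s(t) = 0. Using s(t) = 0 and substituting t = 1, we find s = 0.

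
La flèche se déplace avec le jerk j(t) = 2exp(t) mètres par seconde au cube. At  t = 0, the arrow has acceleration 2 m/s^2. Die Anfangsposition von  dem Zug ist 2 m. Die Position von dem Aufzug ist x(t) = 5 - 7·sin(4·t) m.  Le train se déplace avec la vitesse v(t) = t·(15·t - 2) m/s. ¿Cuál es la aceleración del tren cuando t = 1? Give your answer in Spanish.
Debemos derivar nuestra ecuación de la velocidad v(t) = t·(15·t - 2) 1 vez. Tomando d/dt de v(t), encontramos a(t) = 30·t - 2. De la ecuación de la aceleración a(t) = 30·t - 2, sustituimos t = 1 para obtener a = 28.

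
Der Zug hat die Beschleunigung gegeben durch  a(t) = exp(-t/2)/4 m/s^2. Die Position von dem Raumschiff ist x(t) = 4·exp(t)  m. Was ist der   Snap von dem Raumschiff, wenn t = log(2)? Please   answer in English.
Starting from position x(t) = 4·exp(t), we take 4 derivatives. Differentiating position, we get velocity: v(t) = 4·exp(t). Taking d/dt of v(t), we find a(t) = 4·exp(t). The derivative of acceleration gives jerk: j(t) = 4·exp(t). Differentiating jerk, we get snap: s(t) = 4·exp(t). Using s(t) = 4·exp(t) and substituting t = log(2), we find s = 8.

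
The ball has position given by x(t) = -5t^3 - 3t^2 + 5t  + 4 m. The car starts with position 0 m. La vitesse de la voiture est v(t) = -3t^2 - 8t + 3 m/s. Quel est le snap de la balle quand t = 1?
Nous devons dériver notre équation de la position x(t) = -5·t^3 - 3·t^2 + 5·t + 4 4 fois. En prenant d/dt de x(t), nous trouvons v(t) = -15·t^2 - 6·t + 5. En dérivant la vitesse, nous obtenons l'accélération: a(t) = -30·t - 6. En dérivant l'accélération, nous obtenons le jerk: j(t) = -30. La dérivée du jerk donne le snap: s(t) = 0. En utilisant s(t) = 0 et en substituant t = 1, nous trouvons s = 0.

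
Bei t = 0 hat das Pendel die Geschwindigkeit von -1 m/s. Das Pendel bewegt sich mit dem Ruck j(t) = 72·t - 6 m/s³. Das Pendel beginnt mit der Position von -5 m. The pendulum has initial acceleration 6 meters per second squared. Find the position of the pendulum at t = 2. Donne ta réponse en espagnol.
Para resolver esto, necesitamos tomar 3 integrales de nuestra ecuación de la sacudida j(t) = 72·t - 6. La antiderivada de la sacudida es la aceleración. Usando a(0) = 6, obtenemos a(t) = 36·t^2 - 6·t + 6. Integrando la aceleración y usando la condición inicial v(0) = -1, obtenemos v(t) = 12·t^3 - 3·t^2 + 6·t - 1. La integral de la velocidad es la posición. Usando x(0) = -5, obtenemos x(t) = 3·t^4 - t^3 + 3·t^2 - t - 5. Tenemos la posición x(t) = 3·t^4 - t^3 + 3·t^2 - t - 5. Sustituyendo t = 2: x(2) = 45.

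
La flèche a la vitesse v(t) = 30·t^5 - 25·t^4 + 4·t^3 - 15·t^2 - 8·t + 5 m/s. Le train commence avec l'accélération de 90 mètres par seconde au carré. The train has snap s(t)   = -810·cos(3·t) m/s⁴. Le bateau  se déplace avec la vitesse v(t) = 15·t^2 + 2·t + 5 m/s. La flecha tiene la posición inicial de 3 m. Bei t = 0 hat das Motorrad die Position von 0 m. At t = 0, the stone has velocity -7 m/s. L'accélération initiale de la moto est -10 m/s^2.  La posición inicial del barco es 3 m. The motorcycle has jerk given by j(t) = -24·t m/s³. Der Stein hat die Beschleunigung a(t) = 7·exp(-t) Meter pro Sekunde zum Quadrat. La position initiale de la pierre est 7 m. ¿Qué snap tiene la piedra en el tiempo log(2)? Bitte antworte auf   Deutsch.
Wir müssen unsere Gleichung für die Beschleunigung a(t) = 7·exp(-t) 2-mal ableiten. Mit d/dt von a(t) finden wir j(t) = -7·exp(-t). Die Ableitung von dem Ruck ergibt den Snap: s(t) = 7·exp(-t). Mit s(t) = 7·exp(-t) und Einsetzen von t = log(2), finden wir s = 7/2.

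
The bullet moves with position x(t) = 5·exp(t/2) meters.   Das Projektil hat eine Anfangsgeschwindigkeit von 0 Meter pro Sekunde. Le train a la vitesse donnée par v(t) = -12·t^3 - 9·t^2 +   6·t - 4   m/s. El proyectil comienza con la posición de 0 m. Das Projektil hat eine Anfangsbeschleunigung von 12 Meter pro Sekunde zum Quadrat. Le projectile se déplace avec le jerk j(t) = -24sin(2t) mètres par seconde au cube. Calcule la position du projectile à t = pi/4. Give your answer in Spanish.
Partiendo de la sacudida j(t) = -24·sin(2·t), tomamos 3 integrales. Tomando ∫j(t)dt y aplicando a(0) = 12, encontramos a(t) = 12·cos(2·t). La antiderivada de la aceleración es la velocidad. Usando v(0) = 0, obtenemos v(t) = 6·sin(2·t). La antiderivada de la velocidad es la posición. Usando x(0) = 0, obtenemos x(t) = 3 - 3·cos(2·t). Usando x(t) = 3 - 3·cos(2·t) y sustituyendo t = pi/4, encontramos x = 3.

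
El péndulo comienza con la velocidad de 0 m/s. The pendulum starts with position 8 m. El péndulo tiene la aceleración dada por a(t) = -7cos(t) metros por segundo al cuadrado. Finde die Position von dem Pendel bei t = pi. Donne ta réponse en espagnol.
Para resolver esto, necesitamos tomar 2 antiderivadas de nuestra ecuación de la aceleración a(t) = -7·cos(t). La antiderivada de la aceleración es la velocidad. Usando v(0) = 0, obtenemos v(t) = -7·sin(t). Tomando ∫v(t)dt y aplicando x(0) = 8, encontramos x(t) = 7·cos(t) + 1. Usando x(t) = 7·cos(t) + 1 y sustituyendo t = pi, encontramos x = -6.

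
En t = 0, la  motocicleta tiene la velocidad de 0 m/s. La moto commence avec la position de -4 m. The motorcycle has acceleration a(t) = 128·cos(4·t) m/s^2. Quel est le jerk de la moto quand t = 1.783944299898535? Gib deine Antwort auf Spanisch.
Debemos derivar nuestra ecuación de la aceleración a(t) = 128·cos(4·t) 1 vez. La derivada de la aceleración da la sacudida: j(t) = -512·sin(4·t). Tenemos la sacudida j(t) = -512·sin(4·t). Sustituyendo t = 1.783944299898535: j(1.783944299898535) = -385.530104330393.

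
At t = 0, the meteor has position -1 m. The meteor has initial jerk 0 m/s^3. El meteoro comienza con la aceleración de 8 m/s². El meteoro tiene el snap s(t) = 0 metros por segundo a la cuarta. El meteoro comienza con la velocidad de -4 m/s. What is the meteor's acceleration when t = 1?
To find the answer, we compute 2 integrals of s(t) = 0. The integral of snap is jerk. Using j(0) = 0, we get j(t) = 0. Integrating jerk and using the initial condition a(0) = 8, we get a(t) = 8. Using a(t) = 8 and substituting t = 1, we find a = 8.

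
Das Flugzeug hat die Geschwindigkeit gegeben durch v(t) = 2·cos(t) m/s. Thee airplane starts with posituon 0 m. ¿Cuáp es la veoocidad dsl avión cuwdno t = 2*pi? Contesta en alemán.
Aus der Gleichung für die Geschwindigkeit v(t) = 2·cos(t), setzen wir t = 2*pi ein und erhalten v = 2.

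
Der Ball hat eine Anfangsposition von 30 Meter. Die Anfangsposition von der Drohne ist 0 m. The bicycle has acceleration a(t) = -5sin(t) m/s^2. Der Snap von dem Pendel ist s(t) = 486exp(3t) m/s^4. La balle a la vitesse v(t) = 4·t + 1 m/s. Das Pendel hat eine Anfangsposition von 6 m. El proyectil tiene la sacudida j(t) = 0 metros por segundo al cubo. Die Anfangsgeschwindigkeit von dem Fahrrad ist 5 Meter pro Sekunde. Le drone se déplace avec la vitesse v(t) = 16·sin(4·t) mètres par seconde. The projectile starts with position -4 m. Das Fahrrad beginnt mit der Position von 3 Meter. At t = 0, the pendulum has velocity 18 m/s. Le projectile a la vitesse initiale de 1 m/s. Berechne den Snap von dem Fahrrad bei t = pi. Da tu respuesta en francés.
Nous devons dériver notre équation de l'accélération a(t) = -5·sin(t) 2 fois. En prenant d/dt de a(t), nous trouvons j(t) = -5·cos(t). La dérivée du jerk donne le snap: s(t) = 5·sin(t). De l'équation du snap s(t) = 5·sin(t), nous substituons t = pi pour obtenir s = 0.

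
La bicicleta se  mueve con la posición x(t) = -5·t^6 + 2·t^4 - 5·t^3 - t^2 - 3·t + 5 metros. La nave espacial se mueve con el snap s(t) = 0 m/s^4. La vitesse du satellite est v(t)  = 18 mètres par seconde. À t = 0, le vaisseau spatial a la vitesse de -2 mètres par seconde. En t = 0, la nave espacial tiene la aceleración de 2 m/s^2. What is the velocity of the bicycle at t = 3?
Starting from position x(t) = -5·t^6 + 2·t^4 - 5·t^3 - t^2 - 3·t + 5, we take 1 derivative. Taking d/dt of x(t), we find v(t) = -30·t^5 + 8·t^3 - 15·t^2 - 2·t - 3. Using v(t) = -30·t^5 + 8·t^3 - 15·t^2 - 2·t - 3 and substituting t = 3, we find v = -7218.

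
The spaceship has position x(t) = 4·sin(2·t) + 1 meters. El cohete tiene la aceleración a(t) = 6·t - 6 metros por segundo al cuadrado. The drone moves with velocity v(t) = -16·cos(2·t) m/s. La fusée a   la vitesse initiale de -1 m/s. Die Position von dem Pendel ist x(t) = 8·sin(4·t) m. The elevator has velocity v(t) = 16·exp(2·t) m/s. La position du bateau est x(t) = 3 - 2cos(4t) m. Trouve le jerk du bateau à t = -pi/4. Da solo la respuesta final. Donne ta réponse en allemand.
j(-pi/4) = 0.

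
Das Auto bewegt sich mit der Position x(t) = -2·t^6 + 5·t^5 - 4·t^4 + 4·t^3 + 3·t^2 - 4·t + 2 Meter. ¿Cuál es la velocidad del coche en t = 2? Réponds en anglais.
To solve this, we need to take 1 derivative of our position equation x(t) = -2·t^6 + 5·t^5 - 4·t^4 + 4·t^3 + 3·t^2 - 4·t + 2. Differentiating position, we get velocity: v(t) = -12·t^5 + 25·t^4 - 16·t^3 + 12·t^2 + 6·t - 4. From the given velocity equation v(t) = -12·t^5 + 25·t^4 - 16·t^3 + 12·t^2 + 6·t - 4, we substitute t = 2 to get v = -56.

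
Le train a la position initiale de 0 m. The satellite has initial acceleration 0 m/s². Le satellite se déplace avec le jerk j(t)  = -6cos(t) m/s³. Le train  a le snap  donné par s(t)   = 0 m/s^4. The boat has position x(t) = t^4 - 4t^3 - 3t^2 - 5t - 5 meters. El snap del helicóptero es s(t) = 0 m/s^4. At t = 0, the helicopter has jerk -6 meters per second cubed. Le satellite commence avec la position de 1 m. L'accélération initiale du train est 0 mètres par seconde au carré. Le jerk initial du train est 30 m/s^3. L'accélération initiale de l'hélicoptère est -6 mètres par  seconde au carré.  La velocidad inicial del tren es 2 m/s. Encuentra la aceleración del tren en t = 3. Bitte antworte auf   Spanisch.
Para resolver esto, necesitamos tomar 2 antiderivadas de nuestra ecuación del snap s(t) = 0. La integral del snap es la sacudida. Usando j(0) = 30, obtenemos j(t) = 30. Tomando ∫j(t)dt y aplicando a(0) = 0, encontramos a(t) = 30·t. Usando a(t) = 30·t y sustituyendo t = 3, encontramos a = 90.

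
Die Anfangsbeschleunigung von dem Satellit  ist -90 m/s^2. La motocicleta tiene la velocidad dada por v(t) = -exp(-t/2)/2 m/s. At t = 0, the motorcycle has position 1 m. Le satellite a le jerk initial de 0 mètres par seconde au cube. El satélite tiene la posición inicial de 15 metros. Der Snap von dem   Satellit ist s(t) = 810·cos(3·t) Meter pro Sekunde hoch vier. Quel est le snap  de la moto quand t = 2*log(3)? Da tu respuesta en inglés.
Starting from velocity v(t) = -exp(-t/2)/2, we take 3 derivatives. Taking d/dt of v(t), we find a(t) = exp(-t/2)/4. Differentiating acceleration, we get jerk: j(t) = -exp(-t/2)/8. Taking d/dt of j(t), we find s(t) = exp(-t/2)/16. We have snap s(t) = exp(-t/2)/16. Substituting t = 2*log(3): s(2*log(3)) = 1/48.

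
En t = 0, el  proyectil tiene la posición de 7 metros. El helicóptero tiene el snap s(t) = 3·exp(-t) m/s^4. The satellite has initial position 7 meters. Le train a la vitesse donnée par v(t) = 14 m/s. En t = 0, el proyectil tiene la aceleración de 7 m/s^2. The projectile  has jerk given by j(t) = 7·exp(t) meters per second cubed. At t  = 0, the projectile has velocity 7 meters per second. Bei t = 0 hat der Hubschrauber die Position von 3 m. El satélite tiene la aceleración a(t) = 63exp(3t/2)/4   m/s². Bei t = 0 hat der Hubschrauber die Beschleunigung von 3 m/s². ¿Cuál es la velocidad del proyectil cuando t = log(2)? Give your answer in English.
We must find the antiderivative of our jerk equation j(t) = 7·exp(t) 2 times. The antiderivative of jerk is acceleration. Using a(0) = 7, we get a(t) = 7·exp(t). The integral of acceleration is velocity. Using v(0) = 7, we get v(t) = 7·exp(t). We have velocity v(t) = 7·exp(t). Substituting t = log(2): v(log(2)) = 14.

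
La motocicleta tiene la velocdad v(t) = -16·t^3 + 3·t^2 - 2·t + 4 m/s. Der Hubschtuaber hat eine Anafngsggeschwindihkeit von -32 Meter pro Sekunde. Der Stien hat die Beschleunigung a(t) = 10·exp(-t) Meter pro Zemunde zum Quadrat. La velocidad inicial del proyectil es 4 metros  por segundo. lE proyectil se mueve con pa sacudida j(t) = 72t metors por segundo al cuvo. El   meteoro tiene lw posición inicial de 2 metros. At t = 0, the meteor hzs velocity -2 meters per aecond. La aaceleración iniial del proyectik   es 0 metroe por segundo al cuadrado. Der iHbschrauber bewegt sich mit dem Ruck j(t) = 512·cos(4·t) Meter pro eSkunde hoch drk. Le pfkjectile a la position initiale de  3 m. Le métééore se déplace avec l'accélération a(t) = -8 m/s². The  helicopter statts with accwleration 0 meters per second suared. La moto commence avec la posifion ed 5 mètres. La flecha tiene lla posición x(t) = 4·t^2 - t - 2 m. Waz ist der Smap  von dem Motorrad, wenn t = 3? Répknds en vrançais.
Nous devons dériver notre équation de la vitesse v(t) = -16·t^3 + 3·t^2 - 2·t + 4 3 fois. En dérivant la vitesse, nous obtenons l'accélération: a(t) = -48·t^2 + 6·t - 2. En prenant d/dt de a(t), nous trouvons j(t) = 6 - 96·t. En prenant d/dt de j(t), nous trouvons s(t) = -96. Nous avons le snap s(t) = -96. En substituant t = 3: s(3) = -96.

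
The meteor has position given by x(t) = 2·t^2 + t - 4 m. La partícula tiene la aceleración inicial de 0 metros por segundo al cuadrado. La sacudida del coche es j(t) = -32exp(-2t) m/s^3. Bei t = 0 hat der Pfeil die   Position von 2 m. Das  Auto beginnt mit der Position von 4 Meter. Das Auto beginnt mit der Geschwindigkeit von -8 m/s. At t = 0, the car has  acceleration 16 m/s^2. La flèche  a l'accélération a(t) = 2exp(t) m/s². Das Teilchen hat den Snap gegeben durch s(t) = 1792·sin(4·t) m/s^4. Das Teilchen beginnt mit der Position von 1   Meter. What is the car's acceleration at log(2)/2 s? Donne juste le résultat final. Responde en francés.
L'accélération à t = log(2)/2 est a = 8.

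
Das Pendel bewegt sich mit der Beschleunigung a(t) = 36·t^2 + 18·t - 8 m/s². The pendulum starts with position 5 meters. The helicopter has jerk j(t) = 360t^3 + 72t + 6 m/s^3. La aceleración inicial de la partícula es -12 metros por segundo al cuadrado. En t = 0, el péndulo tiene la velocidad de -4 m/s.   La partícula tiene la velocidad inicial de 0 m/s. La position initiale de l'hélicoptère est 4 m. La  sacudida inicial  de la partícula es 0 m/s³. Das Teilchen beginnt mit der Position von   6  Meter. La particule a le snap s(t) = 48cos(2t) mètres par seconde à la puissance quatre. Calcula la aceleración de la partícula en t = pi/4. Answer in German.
Wir müssen unsere Gleichung für den Snap s(t) = 48·cos(2·t) 2-mal integrieren. Das Integral von dem Snap, mit j(0) = 0, ergibt den Ruck: j(t) = 24·sin(2·t). Die Stammfunktion von dem Ruck, mit a(0) = -12, ergibt die Beschleunigung: a(t) = -12·cos(2·t). Wir haben die Beschleunigung a(t) = -12·cos(2·t). Durch Einsetzen von t = pi/4: a(pi/4) = 0.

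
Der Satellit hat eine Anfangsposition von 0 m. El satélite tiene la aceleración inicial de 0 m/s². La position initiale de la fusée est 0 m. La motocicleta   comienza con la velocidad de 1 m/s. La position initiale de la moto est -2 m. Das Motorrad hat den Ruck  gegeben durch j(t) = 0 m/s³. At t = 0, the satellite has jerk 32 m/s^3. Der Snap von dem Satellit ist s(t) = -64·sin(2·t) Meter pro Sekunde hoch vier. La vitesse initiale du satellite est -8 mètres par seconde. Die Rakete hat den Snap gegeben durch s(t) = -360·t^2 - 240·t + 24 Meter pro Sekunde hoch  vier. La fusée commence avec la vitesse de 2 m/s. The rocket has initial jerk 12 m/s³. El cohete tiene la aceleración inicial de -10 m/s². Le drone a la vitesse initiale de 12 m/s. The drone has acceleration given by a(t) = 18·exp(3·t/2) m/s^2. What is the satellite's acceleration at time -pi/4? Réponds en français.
Nous devons intégrer notre équation du snap s(t) = -64·sin(2·t) 2 fois. L'intégrale du snap, avec j(0) = 32, donne le jerk: j(t) = 32·cos(2·t). En intégrant le jerk et en utilisant la condition initiale a(0) = 0, nous obtenons a(t) = 16·sin(2·t). De l'équation de l'accélération a(t) = 16·sin(2·t), nous substituons t = -pi/4 pour obtenir a = -16.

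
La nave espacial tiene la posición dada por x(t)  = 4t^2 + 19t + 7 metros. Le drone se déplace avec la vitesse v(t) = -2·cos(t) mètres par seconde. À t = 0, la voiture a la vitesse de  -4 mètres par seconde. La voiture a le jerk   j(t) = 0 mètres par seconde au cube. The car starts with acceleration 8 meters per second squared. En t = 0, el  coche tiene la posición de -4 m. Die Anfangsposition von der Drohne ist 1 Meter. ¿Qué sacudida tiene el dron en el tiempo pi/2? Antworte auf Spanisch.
Partiendo de la velocidad v(t) = -2·cos(t), tomamos 2 derivadas. Tomando d/dt de v(t), encontramos a(t) = 2·sin(t). La derivada de la aceleración da la sacudida: j(t) = 2·cos(t). Usando j(t) = 2·cos(t) y sustituyendo t = pi/2, encontramos j = 0.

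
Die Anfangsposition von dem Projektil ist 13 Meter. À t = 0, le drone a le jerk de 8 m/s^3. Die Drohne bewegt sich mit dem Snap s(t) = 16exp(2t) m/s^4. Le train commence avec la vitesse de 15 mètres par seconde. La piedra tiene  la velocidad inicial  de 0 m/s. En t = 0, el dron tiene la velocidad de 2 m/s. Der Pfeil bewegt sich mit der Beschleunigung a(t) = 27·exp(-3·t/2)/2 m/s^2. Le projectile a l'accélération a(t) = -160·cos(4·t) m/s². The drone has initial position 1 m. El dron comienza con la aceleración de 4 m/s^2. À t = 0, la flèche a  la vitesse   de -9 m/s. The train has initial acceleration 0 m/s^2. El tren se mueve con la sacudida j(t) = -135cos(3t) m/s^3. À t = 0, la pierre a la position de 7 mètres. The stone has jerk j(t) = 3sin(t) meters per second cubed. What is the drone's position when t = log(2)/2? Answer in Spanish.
Debemos encontrar la integral de nuestra ecuación del snap s(t) = 16·exp(2·t) 4 veces. Tomando ∫s(t)dt y aplicando j(0) = 8, encontramos j(t) = 8·exp(2·t). Tomando ∫j(t)dt y aplicando a(0) = 4, encontramos a(t) = 4·exp(2·t). Tomando ∫a(t)dt y aplicando v(0) = 2, encontramos v(t) = 2·exp(2·t). La integral de la velocidad, con x(0) = 1, da la posición: x(t) = exp(2·t). Tenemos la posición x(t) = exp(2·t). Sustituyendo t = log(2)/2: x(log(2)/2) = 2.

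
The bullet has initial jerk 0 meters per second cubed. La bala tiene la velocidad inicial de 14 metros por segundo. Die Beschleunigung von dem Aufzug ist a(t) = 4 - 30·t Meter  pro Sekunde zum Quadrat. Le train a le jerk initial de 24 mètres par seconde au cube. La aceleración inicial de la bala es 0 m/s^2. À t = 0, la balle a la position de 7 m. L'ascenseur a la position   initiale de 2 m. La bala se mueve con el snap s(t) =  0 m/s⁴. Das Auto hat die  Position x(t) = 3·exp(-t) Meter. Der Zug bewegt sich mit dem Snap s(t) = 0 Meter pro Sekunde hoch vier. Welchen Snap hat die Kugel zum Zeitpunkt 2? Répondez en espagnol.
Tenemos el snap s(t) = 0. Sustituyendo t = 2: s(2) = 0.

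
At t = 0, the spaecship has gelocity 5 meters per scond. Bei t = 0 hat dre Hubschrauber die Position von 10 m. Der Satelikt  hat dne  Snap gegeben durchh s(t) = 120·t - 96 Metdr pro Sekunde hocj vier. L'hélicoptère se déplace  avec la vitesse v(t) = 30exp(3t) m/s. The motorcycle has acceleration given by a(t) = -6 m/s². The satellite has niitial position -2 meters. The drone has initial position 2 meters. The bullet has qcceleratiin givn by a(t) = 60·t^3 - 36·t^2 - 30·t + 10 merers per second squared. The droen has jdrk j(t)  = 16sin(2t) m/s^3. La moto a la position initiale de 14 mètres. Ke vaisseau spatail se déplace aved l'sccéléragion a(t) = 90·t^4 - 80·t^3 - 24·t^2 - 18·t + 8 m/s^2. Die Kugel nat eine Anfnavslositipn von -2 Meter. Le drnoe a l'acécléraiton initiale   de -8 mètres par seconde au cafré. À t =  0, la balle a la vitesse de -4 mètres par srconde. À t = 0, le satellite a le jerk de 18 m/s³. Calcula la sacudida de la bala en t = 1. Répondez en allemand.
Ausgehend von der Beschleunigung a(t) = 60·t^3 - 36·t^2 - 30·t + 10, nehmen wir 1 Ableitung. Mit d/dt von a(t) finden wir j(t) = 180·t^2 - 72·t - 30. Wir haben den Ruck j(t) = 180·t^2 - 72·t - 30. Durch Einsetzen von t = 1: j(1) = 78.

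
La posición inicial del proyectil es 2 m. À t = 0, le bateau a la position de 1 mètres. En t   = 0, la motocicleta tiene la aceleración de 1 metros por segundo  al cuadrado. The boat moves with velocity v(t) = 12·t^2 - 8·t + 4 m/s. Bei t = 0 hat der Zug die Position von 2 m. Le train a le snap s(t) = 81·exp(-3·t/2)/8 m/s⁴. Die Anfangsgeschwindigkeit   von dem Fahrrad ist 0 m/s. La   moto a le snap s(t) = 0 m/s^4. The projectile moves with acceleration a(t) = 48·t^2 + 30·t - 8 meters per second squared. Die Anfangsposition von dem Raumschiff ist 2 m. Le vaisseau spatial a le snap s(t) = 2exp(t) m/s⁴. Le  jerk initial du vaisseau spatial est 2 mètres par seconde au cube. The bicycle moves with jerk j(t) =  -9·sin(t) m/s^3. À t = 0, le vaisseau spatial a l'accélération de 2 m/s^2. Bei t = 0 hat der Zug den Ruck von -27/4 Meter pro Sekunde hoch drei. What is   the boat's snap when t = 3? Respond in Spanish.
Debemos derivar nuestra ecuación de la velocidad v(t) = 12·t^2 - 8·t + 4 3 veces. La derivada de la velocidad da la aceleración: a(t) = 24·t - 8. La derivada de la aceleración da la sacudida: j(t) = 24. La derivada de la sacudida da el snap: s(t) = 0. Usando s(t) = 0 y sustituyendo t = 3, encontramos s = 0.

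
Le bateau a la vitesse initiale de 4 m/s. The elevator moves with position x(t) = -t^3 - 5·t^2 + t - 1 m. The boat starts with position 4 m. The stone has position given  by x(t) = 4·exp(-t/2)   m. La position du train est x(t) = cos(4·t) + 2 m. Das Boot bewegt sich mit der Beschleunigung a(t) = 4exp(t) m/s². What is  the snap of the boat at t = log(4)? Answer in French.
En partant de l'accélération a(t) = 4·exp(t), nous prenons 2 dérivées. En prenant d/dt de a(t), nous trouvons j(t) = 4·exp(t). En dérivant le jerk, nous obtenons le snap: s(t) = 4·exp(t). De l'équation du snap s(t) = 4·exp(t), nous substituons t = log(4) pour obtenir s = 16.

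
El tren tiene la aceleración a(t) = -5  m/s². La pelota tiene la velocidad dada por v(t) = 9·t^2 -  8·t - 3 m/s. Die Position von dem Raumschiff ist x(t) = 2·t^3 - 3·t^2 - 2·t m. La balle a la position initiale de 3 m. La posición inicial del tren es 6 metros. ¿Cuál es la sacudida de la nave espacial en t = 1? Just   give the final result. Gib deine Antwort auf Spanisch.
La respuesta es 12.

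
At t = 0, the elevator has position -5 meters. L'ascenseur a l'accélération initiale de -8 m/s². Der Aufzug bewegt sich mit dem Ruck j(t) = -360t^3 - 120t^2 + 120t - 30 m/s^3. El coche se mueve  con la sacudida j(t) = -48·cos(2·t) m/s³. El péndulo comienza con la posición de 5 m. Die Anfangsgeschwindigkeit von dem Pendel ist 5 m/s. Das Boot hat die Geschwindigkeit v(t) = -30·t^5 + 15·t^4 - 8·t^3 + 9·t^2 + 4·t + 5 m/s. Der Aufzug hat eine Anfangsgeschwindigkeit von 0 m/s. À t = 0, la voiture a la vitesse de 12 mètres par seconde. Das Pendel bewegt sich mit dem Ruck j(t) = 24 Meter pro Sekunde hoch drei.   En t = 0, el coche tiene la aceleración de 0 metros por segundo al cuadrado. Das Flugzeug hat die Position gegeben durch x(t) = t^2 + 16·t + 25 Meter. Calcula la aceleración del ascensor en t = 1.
Debemos encontrar la integral de nuestra ecuación de la sacudida j(t) = -360·t^3 - 120·t^2 + 120·t - 30 1 vez. Integrando la sacudida y usando la condición inicial a(0) = -8, obtenemos a(t) = -90·t^4 - 40·t^3 + 60·t^2 - 30·t - 8. Tenemos la aceleración a(t) = -90·t^4 - 40·t^3 + 60·t^2 - 30·t - 8. Sustituyendo t = 1: a(1) = -108.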